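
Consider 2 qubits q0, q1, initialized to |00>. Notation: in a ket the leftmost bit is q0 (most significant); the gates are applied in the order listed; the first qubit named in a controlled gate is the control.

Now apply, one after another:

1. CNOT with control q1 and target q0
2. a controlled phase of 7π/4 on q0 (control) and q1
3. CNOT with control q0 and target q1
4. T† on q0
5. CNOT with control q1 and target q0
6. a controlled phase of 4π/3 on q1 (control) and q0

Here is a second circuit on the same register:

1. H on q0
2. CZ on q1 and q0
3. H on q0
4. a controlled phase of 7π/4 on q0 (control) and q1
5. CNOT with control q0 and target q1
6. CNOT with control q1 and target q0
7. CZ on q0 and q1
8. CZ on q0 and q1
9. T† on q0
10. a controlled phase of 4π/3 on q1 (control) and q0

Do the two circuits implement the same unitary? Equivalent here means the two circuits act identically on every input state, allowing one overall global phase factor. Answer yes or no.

No, they are not equivalent — no single phase factor reconciles the two unitaries.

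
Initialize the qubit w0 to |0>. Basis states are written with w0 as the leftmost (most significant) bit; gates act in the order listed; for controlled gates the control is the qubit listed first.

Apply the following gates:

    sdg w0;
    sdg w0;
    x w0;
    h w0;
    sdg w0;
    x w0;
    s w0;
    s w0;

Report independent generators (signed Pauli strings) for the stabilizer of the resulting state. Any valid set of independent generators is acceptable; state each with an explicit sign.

The stabilizer group can be generated by +Y, among other valid generating sets.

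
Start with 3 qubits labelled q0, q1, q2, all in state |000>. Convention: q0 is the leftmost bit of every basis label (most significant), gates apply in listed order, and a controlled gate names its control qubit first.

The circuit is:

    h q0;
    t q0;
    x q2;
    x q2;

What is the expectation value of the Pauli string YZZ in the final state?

In the final state, YZZ has expectation sqrt(2)/2.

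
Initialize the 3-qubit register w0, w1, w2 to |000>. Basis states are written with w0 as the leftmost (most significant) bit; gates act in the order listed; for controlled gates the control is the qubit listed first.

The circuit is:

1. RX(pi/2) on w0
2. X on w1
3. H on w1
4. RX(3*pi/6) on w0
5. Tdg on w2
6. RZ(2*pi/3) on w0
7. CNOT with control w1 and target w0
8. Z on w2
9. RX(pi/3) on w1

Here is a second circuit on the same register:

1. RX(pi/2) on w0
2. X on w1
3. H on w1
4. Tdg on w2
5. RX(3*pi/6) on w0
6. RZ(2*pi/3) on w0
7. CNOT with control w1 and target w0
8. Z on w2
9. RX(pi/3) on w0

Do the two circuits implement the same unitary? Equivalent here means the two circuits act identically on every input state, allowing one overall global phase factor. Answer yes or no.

No: there is an input state on which the two circuits produce genuinely different outputs (not merely differing by a phase).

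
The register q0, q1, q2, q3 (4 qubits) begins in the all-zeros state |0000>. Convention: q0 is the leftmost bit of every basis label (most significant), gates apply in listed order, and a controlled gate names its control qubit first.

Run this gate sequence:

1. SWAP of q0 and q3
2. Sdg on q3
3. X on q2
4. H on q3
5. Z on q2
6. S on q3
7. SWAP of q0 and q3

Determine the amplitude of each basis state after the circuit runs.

The final amplitudes are -sqrt(2)/2 on |0010>, -sqrt(2)*I/2 on |1010>, and 0 on every other basis state.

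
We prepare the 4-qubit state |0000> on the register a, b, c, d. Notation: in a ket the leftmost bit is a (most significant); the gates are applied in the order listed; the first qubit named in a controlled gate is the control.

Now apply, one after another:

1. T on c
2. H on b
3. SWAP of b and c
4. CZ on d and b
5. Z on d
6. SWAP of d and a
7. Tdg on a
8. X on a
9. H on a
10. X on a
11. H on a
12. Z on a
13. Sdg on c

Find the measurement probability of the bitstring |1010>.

Outcome |1010> occurs with probability 1/2. Key observation: steps 9-12 multiply out to the identity, so the circuit reduces to the remaining gates.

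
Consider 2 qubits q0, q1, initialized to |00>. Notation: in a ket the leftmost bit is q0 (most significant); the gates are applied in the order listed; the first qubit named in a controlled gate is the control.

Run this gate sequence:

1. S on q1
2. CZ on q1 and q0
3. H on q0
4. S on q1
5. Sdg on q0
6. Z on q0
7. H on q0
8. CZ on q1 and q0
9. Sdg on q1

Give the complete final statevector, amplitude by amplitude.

The final amplitudes are 1/2 + I/2 on |00>, 0 on |01>, 1/2 - I/2 on |10>, 0 on |11>.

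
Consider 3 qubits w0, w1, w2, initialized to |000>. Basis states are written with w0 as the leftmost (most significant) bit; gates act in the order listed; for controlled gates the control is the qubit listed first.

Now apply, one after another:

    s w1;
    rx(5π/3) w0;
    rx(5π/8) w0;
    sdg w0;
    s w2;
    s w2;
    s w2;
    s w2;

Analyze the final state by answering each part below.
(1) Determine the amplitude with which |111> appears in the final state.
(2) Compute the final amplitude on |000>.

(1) The final state's coefficient on |111> equals 0.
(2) The final state's coefficient on |000> equals -sin(17*pi/48).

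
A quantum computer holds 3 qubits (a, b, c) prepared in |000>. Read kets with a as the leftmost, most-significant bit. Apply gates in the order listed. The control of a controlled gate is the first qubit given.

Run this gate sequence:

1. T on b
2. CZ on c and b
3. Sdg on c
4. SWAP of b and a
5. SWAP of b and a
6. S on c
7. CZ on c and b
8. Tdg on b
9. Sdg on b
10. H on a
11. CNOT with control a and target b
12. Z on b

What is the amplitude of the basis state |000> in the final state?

The amplitude on |000> is sqrt(2)/2. Key observation: the block from step 1 through step 8 cancels to the identity and can be dropped.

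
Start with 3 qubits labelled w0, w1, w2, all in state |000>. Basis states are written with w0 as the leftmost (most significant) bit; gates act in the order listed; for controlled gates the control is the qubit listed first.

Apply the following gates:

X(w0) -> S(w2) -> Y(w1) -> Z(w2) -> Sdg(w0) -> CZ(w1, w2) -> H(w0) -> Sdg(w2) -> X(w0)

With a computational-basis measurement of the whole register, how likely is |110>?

The probability of measuring |110> is 1/2.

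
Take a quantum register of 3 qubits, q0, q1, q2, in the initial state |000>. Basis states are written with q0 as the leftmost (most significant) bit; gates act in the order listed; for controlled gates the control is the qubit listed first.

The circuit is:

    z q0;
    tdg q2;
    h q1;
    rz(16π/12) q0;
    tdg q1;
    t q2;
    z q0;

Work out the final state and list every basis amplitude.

The resulting statevector has amplitude -sqrt(2)*exp(I*pi/3)/2 on |000>, -sqrt(2)*exp(I*pi/12)/2 on |010>, and 0 on every other basis state.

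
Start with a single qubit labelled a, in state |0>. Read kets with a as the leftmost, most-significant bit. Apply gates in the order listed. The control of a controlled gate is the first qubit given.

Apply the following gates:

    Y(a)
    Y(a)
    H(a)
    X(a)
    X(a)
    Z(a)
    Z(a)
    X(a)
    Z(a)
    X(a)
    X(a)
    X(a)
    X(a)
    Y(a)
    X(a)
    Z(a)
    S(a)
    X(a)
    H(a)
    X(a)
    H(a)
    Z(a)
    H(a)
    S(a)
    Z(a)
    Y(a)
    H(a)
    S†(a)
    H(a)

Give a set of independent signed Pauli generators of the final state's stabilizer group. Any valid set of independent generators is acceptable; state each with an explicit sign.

The stabilizer group can be generated by +X, among other valid generating sets. Key observation: the block from step 19 through step 22 cancels to the identity and can be dropped.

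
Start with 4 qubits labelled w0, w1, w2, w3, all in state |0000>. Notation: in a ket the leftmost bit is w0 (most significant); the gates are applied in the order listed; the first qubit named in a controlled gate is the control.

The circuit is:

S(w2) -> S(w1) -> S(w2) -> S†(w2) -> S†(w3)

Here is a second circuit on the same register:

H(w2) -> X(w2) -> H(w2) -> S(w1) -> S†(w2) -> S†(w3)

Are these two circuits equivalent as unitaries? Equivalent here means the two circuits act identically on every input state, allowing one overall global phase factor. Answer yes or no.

Yes, they are equivalent — the unitaries differ by at most a global phase.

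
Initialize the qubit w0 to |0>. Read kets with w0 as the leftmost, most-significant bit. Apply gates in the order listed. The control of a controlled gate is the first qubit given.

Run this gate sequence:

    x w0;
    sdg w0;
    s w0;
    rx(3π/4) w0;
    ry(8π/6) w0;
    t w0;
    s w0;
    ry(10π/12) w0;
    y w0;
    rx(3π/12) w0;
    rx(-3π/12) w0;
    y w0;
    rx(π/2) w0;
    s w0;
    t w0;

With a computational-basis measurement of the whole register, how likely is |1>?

Outcome |1> occurs with probability sqrt(3)/8 + 3/4.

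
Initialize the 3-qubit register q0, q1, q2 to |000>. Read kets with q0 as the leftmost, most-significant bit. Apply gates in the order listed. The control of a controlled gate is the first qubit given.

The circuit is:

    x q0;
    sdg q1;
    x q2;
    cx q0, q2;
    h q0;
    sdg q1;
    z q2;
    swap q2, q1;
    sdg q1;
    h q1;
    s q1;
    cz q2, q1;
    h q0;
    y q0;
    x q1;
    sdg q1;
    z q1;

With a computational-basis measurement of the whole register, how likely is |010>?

The probability of measuring |010> is 1/2.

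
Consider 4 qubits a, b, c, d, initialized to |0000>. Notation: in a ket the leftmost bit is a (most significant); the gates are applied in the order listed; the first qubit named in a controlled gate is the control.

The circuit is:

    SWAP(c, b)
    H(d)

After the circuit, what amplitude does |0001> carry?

The amplitude on |0001> is sqrt(2)/2.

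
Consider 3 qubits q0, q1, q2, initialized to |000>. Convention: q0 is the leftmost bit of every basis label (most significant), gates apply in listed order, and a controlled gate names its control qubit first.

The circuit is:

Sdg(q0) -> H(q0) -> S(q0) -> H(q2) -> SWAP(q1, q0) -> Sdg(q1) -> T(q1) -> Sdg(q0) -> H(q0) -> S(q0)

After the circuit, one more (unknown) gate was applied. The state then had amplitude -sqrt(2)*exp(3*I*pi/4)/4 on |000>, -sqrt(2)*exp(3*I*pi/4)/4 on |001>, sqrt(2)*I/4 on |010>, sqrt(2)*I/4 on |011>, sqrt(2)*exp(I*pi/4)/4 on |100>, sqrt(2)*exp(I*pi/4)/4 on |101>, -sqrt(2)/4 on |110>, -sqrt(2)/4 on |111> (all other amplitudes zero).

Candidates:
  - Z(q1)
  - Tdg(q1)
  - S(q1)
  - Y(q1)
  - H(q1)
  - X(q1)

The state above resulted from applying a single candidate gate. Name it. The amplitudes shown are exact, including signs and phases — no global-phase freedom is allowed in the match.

It was Y(q1) that produced the state shown.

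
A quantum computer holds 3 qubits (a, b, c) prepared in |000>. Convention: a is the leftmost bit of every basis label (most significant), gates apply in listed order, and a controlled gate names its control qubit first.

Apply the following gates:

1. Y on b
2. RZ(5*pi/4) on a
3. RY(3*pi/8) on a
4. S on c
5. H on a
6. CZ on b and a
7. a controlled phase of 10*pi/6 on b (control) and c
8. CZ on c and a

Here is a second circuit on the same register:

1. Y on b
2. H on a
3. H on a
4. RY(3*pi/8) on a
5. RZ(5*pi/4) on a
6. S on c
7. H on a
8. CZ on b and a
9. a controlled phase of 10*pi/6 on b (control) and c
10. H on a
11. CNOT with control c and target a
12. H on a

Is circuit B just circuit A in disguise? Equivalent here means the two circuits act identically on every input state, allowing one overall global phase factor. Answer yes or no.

No, they are not equivalent — no single phase factor reconciles the two unitaries.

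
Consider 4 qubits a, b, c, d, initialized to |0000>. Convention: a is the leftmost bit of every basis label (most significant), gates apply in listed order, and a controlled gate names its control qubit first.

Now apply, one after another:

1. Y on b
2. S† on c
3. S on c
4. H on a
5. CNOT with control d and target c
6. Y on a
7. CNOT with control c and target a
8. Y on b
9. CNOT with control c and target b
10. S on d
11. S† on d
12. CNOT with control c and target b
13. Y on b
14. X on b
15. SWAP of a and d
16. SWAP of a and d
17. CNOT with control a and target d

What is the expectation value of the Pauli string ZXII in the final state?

The observable ZXII averages to 0. Key observation: the block from step 8 through step 13 cancels to the identity and can be dropped.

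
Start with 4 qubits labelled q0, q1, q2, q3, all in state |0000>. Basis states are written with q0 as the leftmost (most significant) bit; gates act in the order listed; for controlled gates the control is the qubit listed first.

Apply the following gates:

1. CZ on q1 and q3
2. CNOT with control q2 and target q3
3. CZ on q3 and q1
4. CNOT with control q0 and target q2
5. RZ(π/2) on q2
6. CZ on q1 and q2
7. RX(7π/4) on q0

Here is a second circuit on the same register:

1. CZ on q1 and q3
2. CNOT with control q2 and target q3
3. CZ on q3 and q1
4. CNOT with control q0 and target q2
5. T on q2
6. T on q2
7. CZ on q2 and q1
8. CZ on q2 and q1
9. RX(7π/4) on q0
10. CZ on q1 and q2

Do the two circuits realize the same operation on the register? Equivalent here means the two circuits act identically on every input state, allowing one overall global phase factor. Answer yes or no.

Yes: on every input state the two circuits agree up to one overall phase factor.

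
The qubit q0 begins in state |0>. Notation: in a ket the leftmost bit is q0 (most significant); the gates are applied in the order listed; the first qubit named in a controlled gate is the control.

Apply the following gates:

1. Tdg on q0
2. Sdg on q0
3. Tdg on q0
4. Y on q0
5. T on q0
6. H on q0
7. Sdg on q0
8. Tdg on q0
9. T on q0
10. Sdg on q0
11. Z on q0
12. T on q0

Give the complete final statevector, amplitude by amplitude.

After the circuit, the state carries amplitude sqrt(2)*exp(3*I*pi/4)/2 on |0>, sqrt(2)/2 on |1>.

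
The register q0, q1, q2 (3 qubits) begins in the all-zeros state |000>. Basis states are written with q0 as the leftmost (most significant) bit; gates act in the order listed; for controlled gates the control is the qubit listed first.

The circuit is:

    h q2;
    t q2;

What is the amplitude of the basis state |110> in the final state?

The amplitude on |110> is 0.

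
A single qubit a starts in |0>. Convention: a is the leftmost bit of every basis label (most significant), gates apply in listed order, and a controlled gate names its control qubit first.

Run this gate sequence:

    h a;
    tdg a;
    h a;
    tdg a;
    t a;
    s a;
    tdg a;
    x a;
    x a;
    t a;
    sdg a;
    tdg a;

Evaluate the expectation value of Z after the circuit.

In the final state, Z has expectation sqrt(2)/2. Key observation: gates 5-12 undo each other exactly, leaving only the rest of the circuit to track.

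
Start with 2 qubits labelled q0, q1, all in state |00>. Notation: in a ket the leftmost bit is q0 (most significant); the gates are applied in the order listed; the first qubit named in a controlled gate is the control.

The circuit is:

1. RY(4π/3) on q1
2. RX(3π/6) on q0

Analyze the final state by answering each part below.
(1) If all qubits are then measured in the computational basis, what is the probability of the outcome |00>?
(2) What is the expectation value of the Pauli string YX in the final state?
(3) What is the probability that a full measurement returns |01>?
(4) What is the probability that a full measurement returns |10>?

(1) Outcome |00> occurs with probability 1/8.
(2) The expectation value of YX is sqrt(3)/2.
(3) The probability of measuring |01> is 3/8.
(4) Outcome |10> occurs with probability 1/8.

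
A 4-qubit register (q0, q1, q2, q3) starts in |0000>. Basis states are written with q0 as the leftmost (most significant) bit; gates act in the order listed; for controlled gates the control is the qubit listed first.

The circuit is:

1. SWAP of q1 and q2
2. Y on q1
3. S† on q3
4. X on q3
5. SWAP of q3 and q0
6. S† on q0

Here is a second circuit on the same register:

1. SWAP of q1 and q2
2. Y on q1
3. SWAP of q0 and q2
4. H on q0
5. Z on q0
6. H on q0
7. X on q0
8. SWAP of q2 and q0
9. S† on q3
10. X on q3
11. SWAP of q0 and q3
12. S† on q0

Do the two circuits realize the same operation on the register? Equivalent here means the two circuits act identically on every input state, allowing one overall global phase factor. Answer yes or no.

Yes: on every input state the two circuits agree up to one overall phase factor.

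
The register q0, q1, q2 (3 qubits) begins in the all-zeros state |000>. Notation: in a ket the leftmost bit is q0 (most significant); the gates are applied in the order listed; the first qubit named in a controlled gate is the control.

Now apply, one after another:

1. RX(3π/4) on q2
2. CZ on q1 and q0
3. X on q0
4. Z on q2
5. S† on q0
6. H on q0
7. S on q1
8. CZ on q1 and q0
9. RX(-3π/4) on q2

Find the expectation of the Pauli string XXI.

The expectation value of XXI is 0.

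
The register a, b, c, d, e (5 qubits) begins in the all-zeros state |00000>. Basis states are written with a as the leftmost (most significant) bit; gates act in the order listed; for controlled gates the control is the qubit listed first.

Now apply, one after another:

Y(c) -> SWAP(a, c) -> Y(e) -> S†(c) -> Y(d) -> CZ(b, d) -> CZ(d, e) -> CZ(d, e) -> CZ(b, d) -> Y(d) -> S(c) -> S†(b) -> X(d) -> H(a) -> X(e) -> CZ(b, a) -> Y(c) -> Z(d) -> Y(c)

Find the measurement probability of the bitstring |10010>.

Outcome |10010> occurs with probability 1/2. Key observation: gates 4-11 undo each other exactly, leaving only the rest of the circuit to track.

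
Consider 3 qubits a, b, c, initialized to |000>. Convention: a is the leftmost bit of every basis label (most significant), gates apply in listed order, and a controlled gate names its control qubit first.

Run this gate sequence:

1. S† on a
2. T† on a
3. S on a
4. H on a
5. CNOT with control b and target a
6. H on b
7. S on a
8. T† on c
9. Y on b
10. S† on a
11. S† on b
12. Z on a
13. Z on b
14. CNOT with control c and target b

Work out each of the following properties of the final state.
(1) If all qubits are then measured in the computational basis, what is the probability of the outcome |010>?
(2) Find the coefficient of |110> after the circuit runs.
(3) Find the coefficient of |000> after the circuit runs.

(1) A full measurement returns |010> with probability 1/4.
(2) The final state's coefficient on |110> equals 1/2.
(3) |000> carries amplitude -I/2 in the final state.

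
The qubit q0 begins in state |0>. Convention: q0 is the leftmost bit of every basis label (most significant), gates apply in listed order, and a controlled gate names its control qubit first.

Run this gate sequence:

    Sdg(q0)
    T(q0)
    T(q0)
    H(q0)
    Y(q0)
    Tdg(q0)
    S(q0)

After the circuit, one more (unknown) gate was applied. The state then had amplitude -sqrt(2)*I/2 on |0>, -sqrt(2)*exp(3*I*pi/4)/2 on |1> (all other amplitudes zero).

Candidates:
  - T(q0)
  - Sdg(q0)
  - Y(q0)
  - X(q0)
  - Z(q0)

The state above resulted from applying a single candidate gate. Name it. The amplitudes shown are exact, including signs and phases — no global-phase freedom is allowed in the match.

It was Z(q0) that produced the state shown.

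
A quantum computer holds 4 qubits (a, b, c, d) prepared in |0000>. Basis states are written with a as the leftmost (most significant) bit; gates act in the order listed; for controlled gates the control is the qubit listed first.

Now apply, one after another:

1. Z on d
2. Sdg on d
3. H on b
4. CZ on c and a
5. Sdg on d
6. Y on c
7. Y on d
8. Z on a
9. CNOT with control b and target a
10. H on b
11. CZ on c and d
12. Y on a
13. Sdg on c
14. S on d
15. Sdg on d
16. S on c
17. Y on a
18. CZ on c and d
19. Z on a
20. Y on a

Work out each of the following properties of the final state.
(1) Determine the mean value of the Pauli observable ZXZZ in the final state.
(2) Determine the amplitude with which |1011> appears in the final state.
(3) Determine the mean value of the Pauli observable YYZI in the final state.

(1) The expectation value of ZXZZ is -1. Key observation: gates 11-18 undo each other exactly, leaving only the rest of the circuit to track.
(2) The final state's coefficient on |1011> equals -I/2.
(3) The observable YYZI averages to 1.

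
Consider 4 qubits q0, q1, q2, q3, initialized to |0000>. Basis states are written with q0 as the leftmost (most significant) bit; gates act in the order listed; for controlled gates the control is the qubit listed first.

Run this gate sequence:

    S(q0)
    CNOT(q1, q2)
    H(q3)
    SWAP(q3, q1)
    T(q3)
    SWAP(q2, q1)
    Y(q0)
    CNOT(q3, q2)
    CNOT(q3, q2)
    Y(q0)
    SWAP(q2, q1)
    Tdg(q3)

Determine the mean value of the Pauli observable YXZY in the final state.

In the final state, YXZY has expectation 0.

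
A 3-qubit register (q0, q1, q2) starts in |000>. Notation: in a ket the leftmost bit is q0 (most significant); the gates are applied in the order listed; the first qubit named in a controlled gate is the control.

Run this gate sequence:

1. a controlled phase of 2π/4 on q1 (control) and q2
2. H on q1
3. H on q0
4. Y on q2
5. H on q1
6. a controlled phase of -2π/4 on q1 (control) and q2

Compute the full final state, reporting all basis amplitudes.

The final amplitudes are sqrt(2)*I/2 on |001>, sqrt(2)*I/2 on |101>, and 0 on every other basis state.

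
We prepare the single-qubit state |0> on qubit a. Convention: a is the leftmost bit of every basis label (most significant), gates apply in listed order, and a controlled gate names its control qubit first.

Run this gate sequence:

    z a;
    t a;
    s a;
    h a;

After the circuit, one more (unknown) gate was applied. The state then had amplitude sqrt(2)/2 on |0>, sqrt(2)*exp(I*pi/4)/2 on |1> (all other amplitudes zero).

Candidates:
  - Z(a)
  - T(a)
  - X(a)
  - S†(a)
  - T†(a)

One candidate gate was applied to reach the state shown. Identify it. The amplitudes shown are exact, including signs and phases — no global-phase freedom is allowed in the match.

It was T(a) that produced the state shown.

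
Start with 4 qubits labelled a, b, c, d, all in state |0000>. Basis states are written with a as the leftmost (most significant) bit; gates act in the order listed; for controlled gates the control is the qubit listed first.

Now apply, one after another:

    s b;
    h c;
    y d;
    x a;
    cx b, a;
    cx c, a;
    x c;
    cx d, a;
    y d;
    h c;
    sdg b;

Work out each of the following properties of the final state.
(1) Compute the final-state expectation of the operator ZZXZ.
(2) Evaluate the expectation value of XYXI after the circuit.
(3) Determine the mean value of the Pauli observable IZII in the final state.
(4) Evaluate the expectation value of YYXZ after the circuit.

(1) The expectation value of ZZXZ is -1.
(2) The observable XYXI averages to 0.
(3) The expectation value of IZII is 1.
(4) The observable YYXZ averages to 0.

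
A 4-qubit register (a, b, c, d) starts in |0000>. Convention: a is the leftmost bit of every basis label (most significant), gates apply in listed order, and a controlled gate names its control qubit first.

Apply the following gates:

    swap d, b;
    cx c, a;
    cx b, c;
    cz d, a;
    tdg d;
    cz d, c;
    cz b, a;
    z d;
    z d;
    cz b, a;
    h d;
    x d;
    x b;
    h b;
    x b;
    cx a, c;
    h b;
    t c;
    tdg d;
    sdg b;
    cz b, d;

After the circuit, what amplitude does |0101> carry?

|0101> carries amplitude -sqrt(2)*exp(I*pi/4)/2 in the final state.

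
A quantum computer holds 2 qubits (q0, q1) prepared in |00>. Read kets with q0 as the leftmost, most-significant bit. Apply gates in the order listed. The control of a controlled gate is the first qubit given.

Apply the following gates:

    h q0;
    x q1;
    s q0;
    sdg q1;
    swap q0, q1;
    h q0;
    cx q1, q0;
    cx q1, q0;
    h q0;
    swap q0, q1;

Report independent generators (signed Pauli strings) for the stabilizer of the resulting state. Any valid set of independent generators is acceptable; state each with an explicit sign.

One valid set of independent stabilizer generators is +YI, -IZ (any independent generating set of the same group is equally correct). Key observation: gates 5-10 undo each other exactly, leaving only the rest of the circuit to track.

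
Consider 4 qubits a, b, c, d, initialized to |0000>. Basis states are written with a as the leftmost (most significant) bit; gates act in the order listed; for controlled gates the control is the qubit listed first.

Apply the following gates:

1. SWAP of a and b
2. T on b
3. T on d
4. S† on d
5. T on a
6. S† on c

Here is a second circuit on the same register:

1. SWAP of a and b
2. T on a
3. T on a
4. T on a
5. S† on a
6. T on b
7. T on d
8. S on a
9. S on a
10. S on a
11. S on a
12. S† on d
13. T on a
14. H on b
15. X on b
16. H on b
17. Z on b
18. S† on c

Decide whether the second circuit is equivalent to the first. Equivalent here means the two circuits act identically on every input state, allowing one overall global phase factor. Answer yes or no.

No: there is an input state on which the two circuits produce genuinely different outputs (not merely differing by a phase).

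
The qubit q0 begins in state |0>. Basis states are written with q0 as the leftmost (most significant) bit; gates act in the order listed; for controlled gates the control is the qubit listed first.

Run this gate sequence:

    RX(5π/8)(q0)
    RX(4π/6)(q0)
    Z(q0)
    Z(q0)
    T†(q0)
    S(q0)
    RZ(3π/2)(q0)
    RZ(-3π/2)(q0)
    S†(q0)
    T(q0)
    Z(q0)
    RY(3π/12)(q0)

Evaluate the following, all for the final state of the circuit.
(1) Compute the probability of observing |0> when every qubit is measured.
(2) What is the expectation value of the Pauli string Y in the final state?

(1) A full measurement returns |0> with probability -sqrt(6*sqrt(2) + 12)/16 + sqrt(4 - 2*sqrt(2))/16 + 1/2.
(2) In the final state, Y has expectation -sqrt(sqrt(2) + 2)/4 - sqrt(6 - 3*sqrt(2))/4.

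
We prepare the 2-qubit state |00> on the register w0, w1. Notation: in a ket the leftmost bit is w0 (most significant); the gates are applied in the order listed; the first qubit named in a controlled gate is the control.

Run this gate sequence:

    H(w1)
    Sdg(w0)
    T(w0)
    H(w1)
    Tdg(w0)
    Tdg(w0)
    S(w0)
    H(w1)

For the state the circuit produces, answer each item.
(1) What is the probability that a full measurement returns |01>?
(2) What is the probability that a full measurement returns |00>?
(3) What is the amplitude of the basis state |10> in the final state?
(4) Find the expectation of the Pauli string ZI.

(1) A full measurement returns |01> with probability 1/2.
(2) Outcome |00> occurs with probability 1/2.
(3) |10> carries amplitude 0 in the final state.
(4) The expectation value of ZI is 1.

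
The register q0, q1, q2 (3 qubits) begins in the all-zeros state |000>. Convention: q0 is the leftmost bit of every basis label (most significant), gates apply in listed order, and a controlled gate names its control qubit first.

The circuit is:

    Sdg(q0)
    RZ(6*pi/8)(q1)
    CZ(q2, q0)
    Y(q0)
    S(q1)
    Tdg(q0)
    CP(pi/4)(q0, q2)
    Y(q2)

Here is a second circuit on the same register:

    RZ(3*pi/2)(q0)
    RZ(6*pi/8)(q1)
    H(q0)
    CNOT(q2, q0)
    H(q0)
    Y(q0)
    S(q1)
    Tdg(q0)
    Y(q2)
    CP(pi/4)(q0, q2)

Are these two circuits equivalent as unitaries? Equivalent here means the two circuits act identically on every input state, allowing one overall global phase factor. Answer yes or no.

No, they are not equivalent — no single phase factor reconciles the two unitaries.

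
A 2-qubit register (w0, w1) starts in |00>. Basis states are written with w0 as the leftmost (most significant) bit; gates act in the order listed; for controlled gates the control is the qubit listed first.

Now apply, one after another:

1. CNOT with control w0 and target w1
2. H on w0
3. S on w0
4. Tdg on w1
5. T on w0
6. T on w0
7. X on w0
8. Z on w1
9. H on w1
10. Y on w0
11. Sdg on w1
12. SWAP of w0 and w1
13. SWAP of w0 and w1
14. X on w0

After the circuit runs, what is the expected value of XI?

In the final state, XI has expectation 1.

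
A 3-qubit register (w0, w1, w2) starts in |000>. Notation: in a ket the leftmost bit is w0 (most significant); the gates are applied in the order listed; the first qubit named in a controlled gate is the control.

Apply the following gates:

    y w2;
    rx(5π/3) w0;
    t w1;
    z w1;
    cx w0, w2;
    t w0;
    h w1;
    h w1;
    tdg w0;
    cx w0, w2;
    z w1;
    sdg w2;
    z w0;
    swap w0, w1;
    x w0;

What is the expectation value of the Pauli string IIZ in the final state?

The observable IIZ averages to -1. Key observation: gates 4-11 undo each other exactly, leaving only the rest of the circuit to track.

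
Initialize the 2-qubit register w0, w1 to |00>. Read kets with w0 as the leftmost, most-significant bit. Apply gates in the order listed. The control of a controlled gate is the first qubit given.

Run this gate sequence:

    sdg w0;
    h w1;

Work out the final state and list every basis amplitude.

The resulting statevector has amplitude sqrt(2)/2 on |00>, sqrt(2)/2 on |01>, 0 on |10>, 0 on |11>.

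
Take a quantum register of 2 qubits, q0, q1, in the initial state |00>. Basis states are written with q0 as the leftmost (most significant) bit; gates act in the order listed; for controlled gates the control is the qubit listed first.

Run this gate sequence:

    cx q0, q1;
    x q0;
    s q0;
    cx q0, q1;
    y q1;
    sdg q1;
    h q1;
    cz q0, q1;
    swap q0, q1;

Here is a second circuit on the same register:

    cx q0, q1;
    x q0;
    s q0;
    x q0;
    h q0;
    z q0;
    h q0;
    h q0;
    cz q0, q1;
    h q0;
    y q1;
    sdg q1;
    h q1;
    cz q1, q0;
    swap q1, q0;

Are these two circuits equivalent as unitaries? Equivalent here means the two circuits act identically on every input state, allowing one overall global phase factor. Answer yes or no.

No — the two circuits implement different unitaries, even allowing a global phase.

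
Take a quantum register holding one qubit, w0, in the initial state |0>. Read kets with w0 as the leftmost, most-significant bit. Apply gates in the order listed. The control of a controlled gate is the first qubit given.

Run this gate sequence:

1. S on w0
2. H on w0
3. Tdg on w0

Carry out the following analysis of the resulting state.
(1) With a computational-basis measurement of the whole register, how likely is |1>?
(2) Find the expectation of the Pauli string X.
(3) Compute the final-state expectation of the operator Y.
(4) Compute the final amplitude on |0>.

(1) Outcome |1> occurs with probability 1/2.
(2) The expectation value of X is sqrt(2)/2.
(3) The observable Y averages to -sqrt(2)/2.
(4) The final state's coefficient on |0> equals sqrt(2)/2.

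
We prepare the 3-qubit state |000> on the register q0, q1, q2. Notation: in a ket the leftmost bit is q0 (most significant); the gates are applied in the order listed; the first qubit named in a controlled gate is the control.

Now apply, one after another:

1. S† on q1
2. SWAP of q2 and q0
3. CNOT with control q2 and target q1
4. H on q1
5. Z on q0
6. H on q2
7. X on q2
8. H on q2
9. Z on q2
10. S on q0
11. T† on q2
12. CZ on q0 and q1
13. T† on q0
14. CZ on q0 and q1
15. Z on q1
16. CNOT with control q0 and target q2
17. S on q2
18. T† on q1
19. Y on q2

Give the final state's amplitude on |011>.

|011> carries amplitude -sqrt(2)*exp(I*pi/4)/2 in the final state.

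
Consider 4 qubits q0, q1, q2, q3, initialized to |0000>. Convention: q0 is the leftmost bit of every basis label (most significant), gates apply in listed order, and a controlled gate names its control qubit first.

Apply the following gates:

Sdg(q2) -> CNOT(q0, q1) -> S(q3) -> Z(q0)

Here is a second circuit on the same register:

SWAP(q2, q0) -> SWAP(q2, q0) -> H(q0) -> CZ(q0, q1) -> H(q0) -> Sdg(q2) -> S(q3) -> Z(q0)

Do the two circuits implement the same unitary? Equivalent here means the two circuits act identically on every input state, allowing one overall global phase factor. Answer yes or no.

No — the two circuits implement different unitaries, even allowing a global phase.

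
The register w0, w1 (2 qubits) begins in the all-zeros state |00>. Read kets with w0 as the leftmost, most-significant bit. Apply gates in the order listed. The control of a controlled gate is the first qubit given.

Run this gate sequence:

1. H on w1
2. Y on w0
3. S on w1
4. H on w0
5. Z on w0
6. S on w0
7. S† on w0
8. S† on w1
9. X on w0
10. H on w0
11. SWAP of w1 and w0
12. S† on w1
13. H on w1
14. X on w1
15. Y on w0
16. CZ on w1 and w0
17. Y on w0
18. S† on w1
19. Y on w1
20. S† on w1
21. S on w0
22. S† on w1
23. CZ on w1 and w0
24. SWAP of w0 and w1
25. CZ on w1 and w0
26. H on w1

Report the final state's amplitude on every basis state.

After the circuit, the state carries amplitude sqrt(2)*(1 + I)/4 on |00>, sqrt(2)*(-1 + I)/4 on |01>, sqrt(2)*(1 + I)/4 on |10>, sqrt(2)*(1 - I)/4 on |11>.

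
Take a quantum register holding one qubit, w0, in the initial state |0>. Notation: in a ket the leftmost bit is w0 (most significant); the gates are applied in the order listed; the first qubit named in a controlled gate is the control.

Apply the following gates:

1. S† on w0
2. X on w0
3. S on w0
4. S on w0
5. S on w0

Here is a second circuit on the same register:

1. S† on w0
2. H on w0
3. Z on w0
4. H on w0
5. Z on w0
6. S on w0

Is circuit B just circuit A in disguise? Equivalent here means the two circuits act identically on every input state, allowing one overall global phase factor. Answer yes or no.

Yes: on every input state the two circuits agree up to one overall phase factor.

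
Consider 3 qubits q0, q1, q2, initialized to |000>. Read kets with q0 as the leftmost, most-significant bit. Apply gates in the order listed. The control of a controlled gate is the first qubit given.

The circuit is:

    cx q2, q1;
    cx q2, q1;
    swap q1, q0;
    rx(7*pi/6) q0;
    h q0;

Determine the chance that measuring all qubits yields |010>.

A full measurement returns |010> with probability 0. Key observation: gates 1-2 undo each other exactly, leaving only the rest of the circuit to track.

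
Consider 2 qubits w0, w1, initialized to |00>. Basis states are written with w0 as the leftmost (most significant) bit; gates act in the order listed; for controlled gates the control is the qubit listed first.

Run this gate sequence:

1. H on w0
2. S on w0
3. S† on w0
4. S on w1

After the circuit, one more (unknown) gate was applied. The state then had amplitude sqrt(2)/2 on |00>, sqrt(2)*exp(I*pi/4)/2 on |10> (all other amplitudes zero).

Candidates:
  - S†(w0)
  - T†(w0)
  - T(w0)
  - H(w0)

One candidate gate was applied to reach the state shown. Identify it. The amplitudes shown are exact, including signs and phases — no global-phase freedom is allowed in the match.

The applied gate was T(w0). Key observation: gates 2-3 undo each other exactly, leaving only the rest of the circuit to track.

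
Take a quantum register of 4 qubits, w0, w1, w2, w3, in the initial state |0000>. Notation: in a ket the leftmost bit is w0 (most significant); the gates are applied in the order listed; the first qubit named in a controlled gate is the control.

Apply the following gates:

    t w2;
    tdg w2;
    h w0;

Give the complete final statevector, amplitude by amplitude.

The final amplitudes are sqrt(2)/2 on |0000>, sqrt(2)/2 on |1000>, and 0 on every other basis state.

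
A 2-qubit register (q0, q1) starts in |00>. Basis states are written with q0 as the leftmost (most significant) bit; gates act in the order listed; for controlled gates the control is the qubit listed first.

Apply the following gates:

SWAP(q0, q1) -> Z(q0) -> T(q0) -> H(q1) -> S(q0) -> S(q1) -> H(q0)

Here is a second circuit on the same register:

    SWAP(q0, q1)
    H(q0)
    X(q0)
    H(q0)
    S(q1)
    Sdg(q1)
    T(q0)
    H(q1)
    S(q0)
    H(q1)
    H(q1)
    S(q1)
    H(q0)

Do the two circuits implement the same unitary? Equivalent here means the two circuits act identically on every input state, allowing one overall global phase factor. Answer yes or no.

Yes, they are equivalent — the unitaries differ by at most a global phase.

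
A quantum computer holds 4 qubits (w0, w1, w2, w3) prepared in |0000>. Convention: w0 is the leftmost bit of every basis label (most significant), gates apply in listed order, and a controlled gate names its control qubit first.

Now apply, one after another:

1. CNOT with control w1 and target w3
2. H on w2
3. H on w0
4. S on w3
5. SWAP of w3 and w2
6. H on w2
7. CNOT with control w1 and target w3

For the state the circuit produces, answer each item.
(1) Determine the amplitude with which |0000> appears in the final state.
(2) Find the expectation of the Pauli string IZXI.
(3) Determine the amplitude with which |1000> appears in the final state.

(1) The final state's coefficient on |0000> equals sqrt(2)/4.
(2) The expectation value of IZXI is 1.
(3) The final state's coefficient on |1000> equals sqrt(2)/4.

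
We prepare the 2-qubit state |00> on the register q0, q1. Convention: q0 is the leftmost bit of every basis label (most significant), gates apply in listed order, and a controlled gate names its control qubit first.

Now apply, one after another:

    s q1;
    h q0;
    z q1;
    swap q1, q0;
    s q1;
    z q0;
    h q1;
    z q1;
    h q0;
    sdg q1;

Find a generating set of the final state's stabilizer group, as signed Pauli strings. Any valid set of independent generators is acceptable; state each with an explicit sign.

One valid set of independent stabilizer generators is +XI, +IX (any independent generating set of the same group is equally correct).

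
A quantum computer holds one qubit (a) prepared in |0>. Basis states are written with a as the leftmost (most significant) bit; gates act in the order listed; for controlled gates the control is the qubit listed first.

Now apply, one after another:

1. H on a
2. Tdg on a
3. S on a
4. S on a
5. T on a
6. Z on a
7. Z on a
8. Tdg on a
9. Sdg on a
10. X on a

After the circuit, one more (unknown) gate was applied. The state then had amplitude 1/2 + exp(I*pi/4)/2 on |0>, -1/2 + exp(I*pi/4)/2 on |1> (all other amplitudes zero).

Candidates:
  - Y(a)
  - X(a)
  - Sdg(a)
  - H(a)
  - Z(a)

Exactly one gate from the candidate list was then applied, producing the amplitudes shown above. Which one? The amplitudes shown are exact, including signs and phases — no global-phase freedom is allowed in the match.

It was H(a) that produced the state shown. Key observation: gates 4-9 undo each other exactly, leaving only the rest of the circuit to track.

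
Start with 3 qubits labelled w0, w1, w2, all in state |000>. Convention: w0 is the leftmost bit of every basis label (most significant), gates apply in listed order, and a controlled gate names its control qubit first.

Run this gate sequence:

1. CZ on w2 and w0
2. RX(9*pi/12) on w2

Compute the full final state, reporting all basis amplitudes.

After the circuit, the state carries amplitude sqrt(2 - sqrt(2))/2 on |000>, -I*sqrt(sqrt(2) + 2)/2 on |001>, and 0 on every other basis state.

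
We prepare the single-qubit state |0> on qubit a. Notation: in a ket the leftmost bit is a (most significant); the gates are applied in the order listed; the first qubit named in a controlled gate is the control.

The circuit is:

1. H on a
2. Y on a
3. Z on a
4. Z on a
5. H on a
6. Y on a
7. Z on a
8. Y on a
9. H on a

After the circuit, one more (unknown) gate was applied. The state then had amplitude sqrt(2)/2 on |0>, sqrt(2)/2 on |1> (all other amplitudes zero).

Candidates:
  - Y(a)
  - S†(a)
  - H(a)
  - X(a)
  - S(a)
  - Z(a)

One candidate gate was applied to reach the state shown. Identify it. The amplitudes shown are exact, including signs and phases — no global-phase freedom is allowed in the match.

The unique candidate consistent with the amplitudes is Y(a).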